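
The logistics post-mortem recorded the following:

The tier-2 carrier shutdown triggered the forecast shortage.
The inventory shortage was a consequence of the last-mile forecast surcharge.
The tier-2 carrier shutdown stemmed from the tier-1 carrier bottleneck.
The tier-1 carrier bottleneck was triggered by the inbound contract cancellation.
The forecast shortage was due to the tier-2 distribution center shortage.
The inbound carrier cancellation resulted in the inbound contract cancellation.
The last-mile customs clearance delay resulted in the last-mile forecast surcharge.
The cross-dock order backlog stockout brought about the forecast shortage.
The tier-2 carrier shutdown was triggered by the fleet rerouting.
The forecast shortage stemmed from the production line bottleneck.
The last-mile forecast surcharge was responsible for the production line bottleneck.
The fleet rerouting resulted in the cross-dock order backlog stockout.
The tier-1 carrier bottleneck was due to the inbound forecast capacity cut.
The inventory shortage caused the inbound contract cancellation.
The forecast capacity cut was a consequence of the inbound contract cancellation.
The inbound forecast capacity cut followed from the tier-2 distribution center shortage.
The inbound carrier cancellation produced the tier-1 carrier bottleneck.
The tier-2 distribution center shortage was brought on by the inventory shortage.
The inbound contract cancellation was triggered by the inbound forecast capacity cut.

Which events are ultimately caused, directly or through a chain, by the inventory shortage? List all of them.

the forecast capacity cut, the forecast shortage, the inbound contract cancellation, the inbound forecast capacity cut, the tier-1 carrier bottleneck, the tier-2 carrier shutdown, the tier-2 distribution center shortage

Direct effects: the tier-2 distribution center shortage, the inbound contract cancellation.
2 steps out: the inbound forecast capacity cut, the tier-1 carrier bottleneck, the forecast capacity cut, the forecast shortage.
3 steps out: the tier-2 carrier shutdown.
Not reachable from it: the last-mile customs clearance delay, the last-mile forecast surcharge, the production line bottleneck, the fleet rerouting, the inbound carrier cancellation, the cross-dock order backlog stockout.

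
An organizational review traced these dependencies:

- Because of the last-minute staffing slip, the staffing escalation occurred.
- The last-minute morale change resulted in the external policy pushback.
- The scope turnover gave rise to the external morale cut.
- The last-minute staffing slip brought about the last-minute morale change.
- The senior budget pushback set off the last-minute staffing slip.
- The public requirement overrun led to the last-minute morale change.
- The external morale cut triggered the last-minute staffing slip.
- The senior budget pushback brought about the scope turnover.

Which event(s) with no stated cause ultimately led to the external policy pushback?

the public requirement overrun, the senior budget pushback

Tracing upstream from the external policy pushback: the external policy pushback ← the last-minute morale change ← the public requirement overrun.
A separate upstream branch: the external policy pushback ← the last-minute morale change ← the last-minute staffing slip ← the senior budget pushback.
Each of those chain origins has no stated cause.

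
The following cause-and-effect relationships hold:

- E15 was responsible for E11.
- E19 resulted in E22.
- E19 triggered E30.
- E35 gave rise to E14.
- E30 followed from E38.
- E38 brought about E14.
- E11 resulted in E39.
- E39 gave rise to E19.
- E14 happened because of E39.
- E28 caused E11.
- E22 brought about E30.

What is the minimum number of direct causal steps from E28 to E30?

4

Shortest chain: E28 → E11 → E39 → E19 → E30.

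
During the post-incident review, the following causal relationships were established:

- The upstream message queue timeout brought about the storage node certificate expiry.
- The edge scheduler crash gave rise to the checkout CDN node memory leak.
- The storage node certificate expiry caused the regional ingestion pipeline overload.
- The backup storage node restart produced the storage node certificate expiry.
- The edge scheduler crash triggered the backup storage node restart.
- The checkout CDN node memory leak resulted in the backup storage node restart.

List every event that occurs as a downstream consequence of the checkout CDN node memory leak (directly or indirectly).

Direct effects: the backup storage node restart.
2 steps out: the storage node certificate expiry.
3 steps out: the regional ingestion pipeline overload.
Not reachable from it: the edge scheduler crash, the upstream message queue timeout.

the backup storage node restart, the regional ingestion pipeline overload, the storage node certificate expiry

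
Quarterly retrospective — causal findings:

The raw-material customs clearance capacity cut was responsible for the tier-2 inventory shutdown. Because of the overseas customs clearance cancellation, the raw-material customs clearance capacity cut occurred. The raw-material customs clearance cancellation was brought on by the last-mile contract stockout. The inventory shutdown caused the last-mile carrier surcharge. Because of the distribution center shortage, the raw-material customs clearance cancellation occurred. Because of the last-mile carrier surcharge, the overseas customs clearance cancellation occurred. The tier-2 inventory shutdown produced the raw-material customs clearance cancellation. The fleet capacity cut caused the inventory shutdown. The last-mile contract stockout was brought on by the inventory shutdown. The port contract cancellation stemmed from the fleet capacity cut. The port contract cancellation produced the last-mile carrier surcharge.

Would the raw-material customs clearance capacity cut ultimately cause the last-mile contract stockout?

The raw-material customs clearance capacity cut leads to the tier-2 inventory shutdown, the raw-material customs clearance cancellation; the last-mile contract stockout is not among them.

No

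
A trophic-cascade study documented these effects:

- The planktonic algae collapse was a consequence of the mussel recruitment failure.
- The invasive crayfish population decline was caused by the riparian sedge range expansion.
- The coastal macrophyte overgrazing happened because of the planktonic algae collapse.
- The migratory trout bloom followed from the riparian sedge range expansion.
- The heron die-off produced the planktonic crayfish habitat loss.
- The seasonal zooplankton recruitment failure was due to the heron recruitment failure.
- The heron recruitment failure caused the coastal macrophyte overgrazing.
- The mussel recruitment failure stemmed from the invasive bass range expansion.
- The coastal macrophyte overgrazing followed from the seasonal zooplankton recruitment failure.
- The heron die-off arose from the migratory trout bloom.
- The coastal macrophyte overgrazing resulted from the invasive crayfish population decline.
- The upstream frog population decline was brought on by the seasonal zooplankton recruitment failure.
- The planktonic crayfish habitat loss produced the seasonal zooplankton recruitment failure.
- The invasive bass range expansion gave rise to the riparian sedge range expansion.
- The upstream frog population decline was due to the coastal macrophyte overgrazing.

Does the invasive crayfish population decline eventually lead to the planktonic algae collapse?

No

The invasive crayfish population decline leads to the coastal macrophyte overgrazing, the upstream frog population decline; the planktonic algae collapse is not among them.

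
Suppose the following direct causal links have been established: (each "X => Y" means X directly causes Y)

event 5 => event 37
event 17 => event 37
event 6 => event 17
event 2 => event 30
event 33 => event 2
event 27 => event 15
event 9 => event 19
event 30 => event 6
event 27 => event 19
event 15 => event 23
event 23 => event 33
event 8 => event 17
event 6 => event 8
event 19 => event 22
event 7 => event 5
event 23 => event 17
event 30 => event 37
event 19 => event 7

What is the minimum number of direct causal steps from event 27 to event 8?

Shortest chain: event 27 → event 15 → event 23 → event 33 → event 2 → event 30 → event 6 → event 8.

7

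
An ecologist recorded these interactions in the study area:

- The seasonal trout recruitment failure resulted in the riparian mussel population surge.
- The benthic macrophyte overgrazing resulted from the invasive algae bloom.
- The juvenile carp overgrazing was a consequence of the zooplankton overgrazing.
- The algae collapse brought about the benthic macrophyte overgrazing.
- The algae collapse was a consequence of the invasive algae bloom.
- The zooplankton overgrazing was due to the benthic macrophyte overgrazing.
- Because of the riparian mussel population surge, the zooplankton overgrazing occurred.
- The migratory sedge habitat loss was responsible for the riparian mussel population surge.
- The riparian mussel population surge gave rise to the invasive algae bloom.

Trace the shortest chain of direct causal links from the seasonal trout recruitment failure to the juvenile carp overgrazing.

the seasonal trout recruitment failure → the riparian mussel population surge
the riparian mussel population surge → the zooplankton overgrazing
the zooplankton overgrazing → the juvenile carp overgrazing
Length: 3 steps.

the seasonal trout recruitment failure → the riparian mussel population surge → the zooplankton overgrazing → the juvenile carp overgrazing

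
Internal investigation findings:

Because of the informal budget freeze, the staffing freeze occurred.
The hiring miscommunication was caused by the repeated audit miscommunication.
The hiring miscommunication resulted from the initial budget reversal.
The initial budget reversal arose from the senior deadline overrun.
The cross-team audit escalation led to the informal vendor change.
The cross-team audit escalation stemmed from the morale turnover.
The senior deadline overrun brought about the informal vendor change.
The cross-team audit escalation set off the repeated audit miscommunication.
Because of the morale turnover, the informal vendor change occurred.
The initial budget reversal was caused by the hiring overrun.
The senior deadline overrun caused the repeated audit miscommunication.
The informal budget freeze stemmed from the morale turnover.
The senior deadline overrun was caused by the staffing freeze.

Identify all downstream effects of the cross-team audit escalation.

Direct effects: the informal vendor change, the repeated audit miscommunication.
2 steps out: the hiring miscommunication.
Not reachable from it: the morale turnover, the informal budget freeze, the staffing freeze, the senior deadline overrun, the initial budget reversal, the hiring overrun.

the hiring miscommunication, the informal vendor change, the repeated audit miscommunication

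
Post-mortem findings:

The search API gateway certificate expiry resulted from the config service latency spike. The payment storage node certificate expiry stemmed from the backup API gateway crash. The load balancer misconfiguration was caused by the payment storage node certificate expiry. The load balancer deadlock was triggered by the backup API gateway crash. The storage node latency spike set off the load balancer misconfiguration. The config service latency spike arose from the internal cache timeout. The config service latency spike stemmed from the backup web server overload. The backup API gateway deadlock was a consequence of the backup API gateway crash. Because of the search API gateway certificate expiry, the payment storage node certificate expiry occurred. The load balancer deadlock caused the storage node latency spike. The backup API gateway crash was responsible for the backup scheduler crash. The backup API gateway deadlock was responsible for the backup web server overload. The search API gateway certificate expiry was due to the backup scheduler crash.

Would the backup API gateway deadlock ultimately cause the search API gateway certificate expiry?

There is a causal chain: the backup API gateway deadlock → the backup web server overload → the config service latency spike → the search API gateway certificate expiry.

Yes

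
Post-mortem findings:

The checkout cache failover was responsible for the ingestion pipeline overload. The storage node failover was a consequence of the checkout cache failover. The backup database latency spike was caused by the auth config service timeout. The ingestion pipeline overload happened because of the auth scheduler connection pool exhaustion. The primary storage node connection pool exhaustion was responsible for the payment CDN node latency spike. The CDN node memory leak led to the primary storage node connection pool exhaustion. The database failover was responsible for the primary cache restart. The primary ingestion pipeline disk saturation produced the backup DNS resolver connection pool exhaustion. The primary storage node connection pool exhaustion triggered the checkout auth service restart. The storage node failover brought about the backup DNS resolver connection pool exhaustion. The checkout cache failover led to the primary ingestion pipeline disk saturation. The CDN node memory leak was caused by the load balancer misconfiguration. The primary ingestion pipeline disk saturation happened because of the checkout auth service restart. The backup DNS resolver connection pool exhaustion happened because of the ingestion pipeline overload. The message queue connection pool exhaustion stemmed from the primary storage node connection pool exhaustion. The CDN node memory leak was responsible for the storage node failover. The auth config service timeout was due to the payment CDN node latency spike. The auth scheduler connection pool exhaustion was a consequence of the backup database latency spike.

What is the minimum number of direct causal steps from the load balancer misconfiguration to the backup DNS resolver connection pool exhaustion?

Shortest chain: the load balancer misconfiguration → the CDN node memory leak → the storage node failover → the backup DNS resolver connection pool exhaustion.

3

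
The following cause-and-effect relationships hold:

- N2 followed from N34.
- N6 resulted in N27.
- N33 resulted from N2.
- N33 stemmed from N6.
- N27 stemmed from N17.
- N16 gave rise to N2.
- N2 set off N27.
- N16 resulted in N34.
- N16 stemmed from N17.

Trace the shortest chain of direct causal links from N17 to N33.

N17 → N16
N16 → N2
N2 → N33
Length: 3 steps.

N17 → N16 → N2 → N33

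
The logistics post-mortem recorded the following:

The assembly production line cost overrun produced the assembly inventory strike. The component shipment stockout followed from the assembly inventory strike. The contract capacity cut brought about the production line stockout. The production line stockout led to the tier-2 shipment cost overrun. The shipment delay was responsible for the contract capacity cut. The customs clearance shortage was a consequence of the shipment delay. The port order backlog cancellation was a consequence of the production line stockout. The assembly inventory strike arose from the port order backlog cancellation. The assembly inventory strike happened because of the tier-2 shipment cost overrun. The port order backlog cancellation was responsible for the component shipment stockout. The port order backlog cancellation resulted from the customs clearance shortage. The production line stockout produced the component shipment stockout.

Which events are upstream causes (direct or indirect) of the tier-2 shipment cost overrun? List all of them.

the contract capacity cut, the production line stockout, the shipment delay

Immediate cause of the tier-2 shipment cost overrun: the production line stockout.
Further upstream: the shipment delay, the contract capacity cut.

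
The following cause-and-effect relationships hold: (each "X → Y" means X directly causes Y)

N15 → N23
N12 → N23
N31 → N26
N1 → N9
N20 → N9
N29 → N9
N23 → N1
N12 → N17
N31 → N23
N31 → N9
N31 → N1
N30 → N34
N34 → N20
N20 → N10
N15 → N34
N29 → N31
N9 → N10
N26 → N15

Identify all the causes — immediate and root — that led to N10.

Immediate causes of N10: N20, N9.
Further upstream: N12, N29, N30, N31, N26, N15, N34, N23, N1.

N1, N12, N15, N20, N23, N26, N29, N30, N31, N34, N9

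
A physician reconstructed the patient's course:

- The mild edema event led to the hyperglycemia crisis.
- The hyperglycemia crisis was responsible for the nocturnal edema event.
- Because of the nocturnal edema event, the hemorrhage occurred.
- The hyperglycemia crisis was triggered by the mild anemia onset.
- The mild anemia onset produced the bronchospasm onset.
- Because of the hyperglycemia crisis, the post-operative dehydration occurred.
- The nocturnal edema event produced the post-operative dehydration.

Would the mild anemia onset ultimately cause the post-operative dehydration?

Yes

There is a causal chain: the mild anemia onset → the hyperglycemia crisis → the post-operative dehydration.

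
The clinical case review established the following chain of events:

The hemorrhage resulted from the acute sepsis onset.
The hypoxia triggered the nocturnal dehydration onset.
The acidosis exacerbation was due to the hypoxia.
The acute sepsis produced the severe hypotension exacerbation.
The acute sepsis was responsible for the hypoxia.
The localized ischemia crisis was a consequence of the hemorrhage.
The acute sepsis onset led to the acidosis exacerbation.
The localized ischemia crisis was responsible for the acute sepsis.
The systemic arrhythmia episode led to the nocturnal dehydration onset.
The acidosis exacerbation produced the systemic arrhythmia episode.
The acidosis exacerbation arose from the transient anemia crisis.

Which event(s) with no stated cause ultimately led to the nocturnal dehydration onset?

the acute sepsis onset, the transient anemia crisis

Tracing upstream from the nocturnal dehydration onset: the nocturnal dehydration onset ← the systemic arrhythmia episode ← the acidosis exacerbation ← the acute sepsis onset.
A separate upstream branch: the nocturnal dehydration onset ← the systemic arrhythmia episode ← the acidosis exacerbation ← the transient anemia crisis.
Each of those chain origins has no stated cause.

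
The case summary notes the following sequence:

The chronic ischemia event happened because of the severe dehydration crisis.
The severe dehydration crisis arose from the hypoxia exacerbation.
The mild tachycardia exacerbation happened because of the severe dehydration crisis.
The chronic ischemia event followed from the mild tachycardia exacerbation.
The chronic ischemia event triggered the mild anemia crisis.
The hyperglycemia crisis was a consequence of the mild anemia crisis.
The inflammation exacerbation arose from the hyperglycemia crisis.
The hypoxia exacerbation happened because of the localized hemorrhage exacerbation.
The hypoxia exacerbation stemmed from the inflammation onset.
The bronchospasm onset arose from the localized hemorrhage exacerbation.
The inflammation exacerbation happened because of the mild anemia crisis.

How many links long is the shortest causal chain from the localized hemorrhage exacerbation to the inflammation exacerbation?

Shortest chain: the localized hemorrhage exacerbation → the hypoxia exacerbation → the severe dehydration crisis → the chronic ischemia event → the mild anemia crisis → the inflammation exacerbation.

5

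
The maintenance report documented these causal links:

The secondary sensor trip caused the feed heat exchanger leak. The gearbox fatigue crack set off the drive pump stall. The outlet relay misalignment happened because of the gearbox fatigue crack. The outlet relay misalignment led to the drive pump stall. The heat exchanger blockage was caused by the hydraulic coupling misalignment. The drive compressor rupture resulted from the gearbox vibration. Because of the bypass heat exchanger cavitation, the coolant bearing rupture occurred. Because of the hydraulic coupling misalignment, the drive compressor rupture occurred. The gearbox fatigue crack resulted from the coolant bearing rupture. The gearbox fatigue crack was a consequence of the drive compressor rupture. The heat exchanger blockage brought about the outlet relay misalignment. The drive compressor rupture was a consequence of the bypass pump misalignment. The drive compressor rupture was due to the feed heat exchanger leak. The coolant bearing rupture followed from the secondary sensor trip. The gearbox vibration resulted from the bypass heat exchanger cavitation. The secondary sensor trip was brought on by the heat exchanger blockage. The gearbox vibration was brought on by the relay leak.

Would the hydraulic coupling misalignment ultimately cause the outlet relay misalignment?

There is a causal chain: the hydraulic coupling misalignment → the heat exchanger blockage → the outlet relay misalignment.

Yes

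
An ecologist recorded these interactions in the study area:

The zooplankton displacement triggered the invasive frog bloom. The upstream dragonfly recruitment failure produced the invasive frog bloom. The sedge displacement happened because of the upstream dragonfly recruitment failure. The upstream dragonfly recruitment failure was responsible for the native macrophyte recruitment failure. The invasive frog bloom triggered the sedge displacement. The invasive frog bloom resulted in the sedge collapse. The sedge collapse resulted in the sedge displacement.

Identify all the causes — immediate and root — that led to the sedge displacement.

the invasive frog bloom, the sedge collapse, the upstream dragonfly recruitment failure, the zooplankton displacement

Immediate causes of the sedge displacement: the upstream dragonfly recruitment failure, the invasive frog bloom, the sedge collapse.
Further upstream: the zooplankton displacement.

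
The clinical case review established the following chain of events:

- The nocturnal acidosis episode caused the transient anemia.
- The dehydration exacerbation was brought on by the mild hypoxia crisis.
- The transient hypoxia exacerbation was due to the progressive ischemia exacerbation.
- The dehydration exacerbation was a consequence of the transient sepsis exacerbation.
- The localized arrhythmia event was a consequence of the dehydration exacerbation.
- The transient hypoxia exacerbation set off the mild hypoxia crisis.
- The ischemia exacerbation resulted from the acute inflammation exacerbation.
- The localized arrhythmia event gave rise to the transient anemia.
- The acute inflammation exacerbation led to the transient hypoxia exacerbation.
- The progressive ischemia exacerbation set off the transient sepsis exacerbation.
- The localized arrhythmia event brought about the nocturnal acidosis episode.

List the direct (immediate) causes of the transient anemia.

the localized arrhythmia event, the nocturnal acidosis episode

Upstream contributors include the acute inflammation exacerbation, the progressive ischemia exacerbation, the transient hypoxia exacerbation, the mild hypoxia crisis, the transient sepsis exacerbation, the dehydration exacerbation, but only the localized arrhythmia event, the nocturnal acidosis episode feed directly into the transient anemia.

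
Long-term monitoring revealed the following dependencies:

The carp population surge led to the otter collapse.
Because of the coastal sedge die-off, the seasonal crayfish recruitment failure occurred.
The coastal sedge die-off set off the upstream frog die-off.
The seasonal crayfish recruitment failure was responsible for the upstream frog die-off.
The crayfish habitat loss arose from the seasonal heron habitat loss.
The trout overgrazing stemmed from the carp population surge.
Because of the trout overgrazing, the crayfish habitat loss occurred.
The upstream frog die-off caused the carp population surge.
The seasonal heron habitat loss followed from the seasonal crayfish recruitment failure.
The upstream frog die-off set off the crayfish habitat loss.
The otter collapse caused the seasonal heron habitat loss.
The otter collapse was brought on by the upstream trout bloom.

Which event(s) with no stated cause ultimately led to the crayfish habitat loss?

Tracing upstream from the crayfish habitat loss: the crayfish habitat loss ← the upstream frog die-off ← the coastal sedge die-off.
A separate upstream branch: the crayfish habitat loss ← the seasonal heron habitat loss ← the otter collapse ← the upstream trout bloom.
Each of those chain origins has no stated cause.

the coastal sedge die-off, the upstream trout bloom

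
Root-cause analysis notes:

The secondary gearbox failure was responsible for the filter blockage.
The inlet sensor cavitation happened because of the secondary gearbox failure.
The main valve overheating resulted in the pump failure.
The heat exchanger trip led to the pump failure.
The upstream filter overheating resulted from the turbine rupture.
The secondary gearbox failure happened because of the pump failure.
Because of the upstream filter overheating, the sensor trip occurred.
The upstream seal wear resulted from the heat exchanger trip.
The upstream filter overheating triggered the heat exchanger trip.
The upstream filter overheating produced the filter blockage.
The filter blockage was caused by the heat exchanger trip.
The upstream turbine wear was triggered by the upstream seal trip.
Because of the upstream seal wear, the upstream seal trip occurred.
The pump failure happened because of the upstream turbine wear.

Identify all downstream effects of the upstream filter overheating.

the filter blockage, the heat exchanger trip, the inlet sensor cavitation, the pump failure, the secondary gearbox failure, the sensor trip, the upstream seal trip, the upstream seal wear, the upstream turbine wear

Direct effects: the sensor trip, the heat exchanger trip, the filter blockage.
2 steps out: the upstream seal wear, the pump failure.
3 steps out: the upstream seal trip, the secondary gearbox failure.
4 steps out: the upstream turbine wear, the inlet sensor cavitation.
Not reachable from it: the turbine rupture, the main valve overheating.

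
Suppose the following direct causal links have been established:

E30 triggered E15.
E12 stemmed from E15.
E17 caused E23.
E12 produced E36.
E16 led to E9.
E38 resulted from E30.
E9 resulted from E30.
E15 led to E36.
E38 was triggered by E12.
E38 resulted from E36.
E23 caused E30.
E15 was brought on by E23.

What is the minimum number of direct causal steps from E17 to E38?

Shortest chain: E17 → E23 → E30 → E38.

3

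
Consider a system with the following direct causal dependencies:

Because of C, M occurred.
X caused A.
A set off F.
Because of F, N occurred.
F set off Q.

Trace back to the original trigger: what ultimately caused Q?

X

Tracing upstream from Q: Q ← F ← A ← X.
X has no stated cause, so it is the root.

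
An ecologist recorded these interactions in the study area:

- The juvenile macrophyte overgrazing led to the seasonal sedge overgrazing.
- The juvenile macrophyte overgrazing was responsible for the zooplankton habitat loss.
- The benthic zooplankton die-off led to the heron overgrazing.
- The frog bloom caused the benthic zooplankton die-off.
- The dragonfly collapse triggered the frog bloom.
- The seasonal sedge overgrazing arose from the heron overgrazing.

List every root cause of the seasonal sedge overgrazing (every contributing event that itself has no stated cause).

Tracing upstream from the seasonal sedge overgrazing: the seasonal sedge overgrazing ← the juvenile macrophyte overgrazing.
A separate upstream branch: the seasonal sedge overgrazing ← the heron overgrazing ← the benthic zooplankton die-off ← the frog bloom ← the dragonfly collapse.
Each of those chain origins has no stated cause.

the dragonfly collapse, the juvenile macrophyte overgrazing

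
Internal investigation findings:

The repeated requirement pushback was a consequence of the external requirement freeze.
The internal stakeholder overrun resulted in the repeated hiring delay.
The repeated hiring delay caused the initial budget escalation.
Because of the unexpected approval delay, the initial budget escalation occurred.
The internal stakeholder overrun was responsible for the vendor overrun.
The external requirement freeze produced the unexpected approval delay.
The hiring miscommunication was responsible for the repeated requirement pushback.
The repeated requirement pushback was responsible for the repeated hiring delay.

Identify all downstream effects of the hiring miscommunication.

the initial budget escalation, the repeated hiring delay, the repeated requirement pushback

Direct effects: the repeated requirement pushback.
2 steps out: the repeated hiring delay.
3 steps out: the initial budget escalation.
Not reachable from it: the internal stakeholder overrun, the vendor overrun, the external requirement freeze, the unexpected approval delay.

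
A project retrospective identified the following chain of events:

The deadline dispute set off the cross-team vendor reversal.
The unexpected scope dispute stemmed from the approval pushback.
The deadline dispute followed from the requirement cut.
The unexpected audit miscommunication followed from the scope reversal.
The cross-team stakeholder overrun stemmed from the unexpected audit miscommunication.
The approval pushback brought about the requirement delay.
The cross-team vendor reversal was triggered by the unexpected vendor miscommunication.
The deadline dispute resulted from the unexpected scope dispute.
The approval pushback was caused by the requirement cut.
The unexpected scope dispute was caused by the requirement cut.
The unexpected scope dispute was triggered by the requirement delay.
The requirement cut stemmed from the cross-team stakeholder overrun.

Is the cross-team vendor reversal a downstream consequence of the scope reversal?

Yes

There is a causal chain: the scope reversal → the unexpected audit miscommunication → the cross-team stakeholder overrun → the requirement cut → the deadline dispute → the cross-team vendor reversal.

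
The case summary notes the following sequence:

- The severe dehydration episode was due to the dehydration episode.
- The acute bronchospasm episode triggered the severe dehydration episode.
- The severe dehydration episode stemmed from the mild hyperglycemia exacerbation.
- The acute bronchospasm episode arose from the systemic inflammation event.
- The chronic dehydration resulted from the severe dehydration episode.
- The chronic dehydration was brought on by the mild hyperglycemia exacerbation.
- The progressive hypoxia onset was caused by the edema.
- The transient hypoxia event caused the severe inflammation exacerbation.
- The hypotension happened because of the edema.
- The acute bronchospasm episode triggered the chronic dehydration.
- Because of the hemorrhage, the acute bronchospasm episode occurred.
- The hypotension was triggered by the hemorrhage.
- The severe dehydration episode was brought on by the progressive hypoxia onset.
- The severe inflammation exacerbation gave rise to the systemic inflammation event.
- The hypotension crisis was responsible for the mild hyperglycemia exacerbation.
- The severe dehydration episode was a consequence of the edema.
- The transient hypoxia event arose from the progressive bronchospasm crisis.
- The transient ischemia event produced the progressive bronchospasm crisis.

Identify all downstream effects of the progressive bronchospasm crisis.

Direct effects: the transient hypoxia event.
2 steps out: the severe inflammation exacerbation.
3 steps out: the systemic inflammation event.
4 steps out: the acute bronchospasm episode.
5 steps out: the severe dehydration episode, the chronic dehydration.
Not reachable from it: the transient ischemia event, the hemorrhage, the edema, the hypotension crisis, the dehydration episode, the progressive hypoxia onset, the mild hyperglycemia exacerbation, the hypotension.

the acute bronchospasm episode, the chronic dehydration, the severe dehydration episode, the severe inflammation exacerbation, the systemic inflammation event, the transient hypoxia event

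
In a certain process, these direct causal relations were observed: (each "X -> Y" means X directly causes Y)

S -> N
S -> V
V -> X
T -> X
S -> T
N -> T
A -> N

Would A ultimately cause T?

There is a causal chain: A → N → T.

Yes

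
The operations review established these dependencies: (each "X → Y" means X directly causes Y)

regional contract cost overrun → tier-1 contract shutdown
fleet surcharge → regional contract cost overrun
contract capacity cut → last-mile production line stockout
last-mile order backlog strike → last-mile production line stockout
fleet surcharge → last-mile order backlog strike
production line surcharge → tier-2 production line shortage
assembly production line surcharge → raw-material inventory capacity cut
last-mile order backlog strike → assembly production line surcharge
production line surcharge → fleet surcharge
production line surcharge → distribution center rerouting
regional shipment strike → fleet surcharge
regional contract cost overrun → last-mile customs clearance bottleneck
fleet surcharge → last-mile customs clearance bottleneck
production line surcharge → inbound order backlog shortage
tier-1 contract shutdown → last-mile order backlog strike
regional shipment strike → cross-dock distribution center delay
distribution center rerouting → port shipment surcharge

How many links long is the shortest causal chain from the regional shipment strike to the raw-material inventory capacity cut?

4

Shortest chain: the regional shipment strike → the fleet surcharge → the last-mile order backlog strike → the assembly production line surcharge → the raw-material inventory capacity cut.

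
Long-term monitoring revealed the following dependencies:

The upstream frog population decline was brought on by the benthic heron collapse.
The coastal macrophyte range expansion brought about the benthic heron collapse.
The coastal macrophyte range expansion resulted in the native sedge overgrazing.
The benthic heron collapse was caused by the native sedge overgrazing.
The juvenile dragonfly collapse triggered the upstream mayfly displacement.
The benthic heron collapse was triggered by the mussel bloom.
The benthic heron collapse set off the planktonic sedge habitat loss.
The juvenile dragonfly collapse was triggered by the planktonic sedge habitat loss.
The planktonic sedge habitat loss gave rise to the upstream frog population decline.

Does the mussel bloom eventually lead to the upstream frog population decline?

Yes

There is a causal chain: the mussel bloom → the benthic heron collapse → the upstream frog population decline.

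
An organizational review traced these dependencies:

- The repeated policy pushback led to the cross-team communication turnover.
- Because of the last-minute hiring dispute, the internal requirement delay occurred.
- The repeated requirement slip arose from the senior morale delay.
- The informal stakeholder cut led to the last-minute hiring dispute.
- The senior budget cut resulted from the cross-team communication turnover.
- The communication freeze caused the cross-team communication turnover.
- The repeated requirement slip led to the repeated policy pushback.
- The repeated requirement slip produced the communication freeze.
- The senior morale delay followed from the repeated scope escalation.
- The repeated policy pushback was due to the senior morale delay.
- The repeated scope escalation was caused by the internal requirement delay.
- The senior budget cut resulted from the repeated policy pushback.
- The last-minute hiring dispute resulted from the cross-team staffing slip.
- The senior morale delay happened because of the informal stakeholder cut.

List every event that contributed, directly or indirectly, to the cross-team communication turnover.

Immediate causes of the cross-team communication turnover: the communication freeze, the repeated policy pushback.
Further upstream: the informal stakeholder cut, the last-minute hiring dispute, the internal requirement delay, the repeated scope escalation, the senior morale delay, the repeated requirement slip, the cross-team staffing slip.

the communication freeze, the cross-team staffing slip, the informal stakeholder cut, the internal requirement delay, the last-minute hiring dispute, the repeated policy pushback, the repeated requirement slip, the repeated scope escalation, the senior morale delay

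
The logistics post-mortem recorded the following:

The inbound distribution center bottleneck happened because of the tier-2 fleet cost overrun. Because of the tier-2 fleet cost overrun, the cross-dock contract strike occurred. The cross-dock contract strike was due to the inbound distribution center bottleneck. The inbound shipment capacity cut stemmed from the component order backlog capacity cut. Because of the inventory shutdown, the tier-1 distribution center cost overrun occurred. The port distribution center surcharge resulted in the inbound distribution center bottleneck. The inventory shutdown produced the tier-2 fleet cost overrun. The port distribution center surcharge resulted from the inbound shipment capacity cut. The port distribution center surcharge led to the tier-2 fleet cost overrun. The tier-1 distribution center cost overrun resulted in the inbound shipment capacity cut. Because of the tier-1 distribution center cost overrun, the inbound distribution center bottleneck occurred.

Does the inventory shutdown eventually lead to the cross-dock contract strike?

Yes

There is a causal chain: the inventory shutdown → the tier-2 fleet cost overrun → the cross-dock contract strike.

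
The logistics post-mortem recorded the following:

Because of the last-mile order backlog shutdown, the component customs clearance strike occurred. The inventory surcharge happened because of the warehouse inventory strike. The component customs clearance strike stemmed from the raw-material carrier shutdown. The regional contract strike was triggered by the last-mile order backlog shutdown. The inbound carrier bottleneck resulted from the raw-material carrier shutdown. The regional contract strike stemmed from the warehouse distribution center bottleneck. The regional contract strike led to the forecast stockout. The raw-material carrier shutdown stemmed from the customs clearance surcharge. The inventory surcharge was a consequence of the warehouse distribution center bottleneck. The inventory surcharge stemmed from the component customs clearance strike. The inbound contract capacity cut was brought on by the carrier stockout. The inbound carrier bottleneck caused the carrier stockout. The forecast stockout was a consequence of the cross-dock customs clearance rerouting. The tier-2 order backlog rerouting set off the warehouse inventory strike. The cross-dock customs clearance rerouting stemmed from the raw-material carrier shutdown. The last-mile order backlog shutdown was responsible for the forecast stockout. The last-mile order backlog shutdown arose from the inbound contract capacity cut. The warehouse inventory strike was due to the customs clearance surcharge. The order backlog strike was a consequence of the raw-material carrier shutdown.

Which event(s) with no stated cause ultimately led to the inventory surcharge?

Tracing upstream from the inventory surcharge: the inventory surcharge ← the warehouse inventory strike ← the customs clearance surcharge.
A separate upstream branch: the inventory surcharge ← the warehouse inventory strike ← the tier-2 order backlog rerouting.
A separate upstream branch: the inventory surcharge ← the warehouse distribution center bottleneck.
Each of those chain origins has no stated cause.

the customs clearance surcharge, the tier-2 order backlog rerouting, the warehouse distribution center bottleneck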